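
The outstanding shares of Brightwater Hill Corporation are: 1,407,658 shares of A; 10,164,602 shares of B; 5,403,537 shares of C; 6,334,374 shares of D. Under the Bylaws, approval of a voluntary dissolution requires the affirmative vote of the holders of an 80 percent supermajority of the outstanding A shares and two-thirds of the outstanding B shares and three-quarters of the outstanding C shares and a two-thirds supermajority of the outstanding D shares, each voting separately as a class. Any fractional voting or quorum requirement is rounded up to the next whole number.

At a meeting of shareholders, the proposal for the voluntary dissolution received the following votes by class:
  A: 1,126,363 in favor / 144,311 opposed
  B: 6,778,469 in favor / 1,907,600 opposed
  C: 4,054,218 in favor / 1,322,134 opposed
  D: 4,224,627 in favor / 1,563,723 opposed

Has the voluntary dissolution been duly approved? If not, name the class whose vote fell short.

Approved — every class gave the required vote.

A: 4/5 of 1407658 = 1126126.40, rounded up to 1126127; 1,126,127 required, 1,126,363 in favor — approved.
B: 2/3 of 10164602 = 6776401.33, rounded up to 6776402; 6,776,402 required, 6,778,469 in favor — approved.
C: 3/4 of 5403537 = 4052652.75, rounded up to 4052653; 4,052,653 required, 4,054,218 in favor — approved.
D: 2/3 of 6334374 = 4222916; 4,222,916 required, 4,224,627 in favor — approved.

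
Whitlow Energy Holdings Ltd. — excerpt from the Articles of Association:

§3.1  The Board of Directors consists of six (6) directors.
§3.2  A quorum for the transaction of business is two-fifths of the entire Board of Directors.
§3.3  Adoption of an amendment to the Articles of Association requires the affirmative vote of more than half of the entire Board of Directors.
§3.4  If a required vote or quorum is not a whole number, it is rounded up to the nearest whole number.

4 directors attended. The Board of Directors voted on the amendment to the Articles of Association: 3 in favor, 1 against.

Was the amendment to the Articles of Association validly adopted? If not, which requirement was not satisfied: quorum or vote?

Invalid — vote requirement not satisfied.

Quorum: 4 present; quorum is 3. Satisfied.
Vote: the amendment to the Articles of Association requires a majority of the entire Board of Directors (6). A majority of 6 is 4, so 4 affirmative votes are needed; 3 voted in favor. Not satisfied.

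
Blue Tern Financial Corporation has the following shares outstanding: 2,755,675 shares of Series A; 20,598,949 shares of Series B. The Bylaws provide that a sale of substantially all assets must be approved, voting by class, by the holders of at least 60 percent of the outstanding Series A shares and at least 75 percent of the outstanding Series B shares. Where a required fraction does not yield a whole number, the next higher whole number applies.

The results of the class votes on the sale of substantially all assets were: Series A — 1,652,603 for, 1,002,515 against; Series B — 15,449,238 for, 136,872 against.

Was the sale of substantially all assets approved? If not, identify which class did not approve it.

Not approved — the Series A shares did not give the required vote.

Series A: 3/5 of 2755675 = 1653405; 1,653,405 required, 1,652,603 in favor — not approved.
Series B: 3/4 of 20598949 = 15449211.75, rounded up to 15449212; 15,449,212 required, 15,449,238 in favor — approved.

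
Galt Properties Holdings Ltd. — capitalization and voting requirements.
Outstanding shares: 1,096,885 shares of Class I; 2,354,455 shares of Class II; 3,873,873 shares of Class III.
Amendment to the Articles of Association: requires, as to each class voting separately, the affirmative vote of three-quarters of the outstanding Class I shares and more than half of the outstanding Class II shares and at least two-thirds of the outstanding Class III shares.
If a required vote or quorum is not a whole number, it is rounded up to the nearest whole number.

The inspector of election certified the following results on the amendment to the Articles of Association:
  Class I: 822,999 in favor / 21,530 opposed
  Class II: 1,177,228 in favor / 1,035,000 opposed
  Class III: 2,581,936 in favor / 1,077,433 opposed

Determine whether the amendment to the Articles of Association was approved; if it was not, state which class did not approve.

Not approved — the Class III shares did not give the required vote.

Class I: 3/4 of 1096885 = 822663.75, rounded up to 822664; 822,664 required, 822,999 in favor — approved.
Class II: a majority of 2354455 is 1177228; 1,177,228 required, 1,177,228 in favor — approved.
Class III: 2/3 of 3873873 = 2582582; 2,582,582 required, 2,581,936 in favor — not approved.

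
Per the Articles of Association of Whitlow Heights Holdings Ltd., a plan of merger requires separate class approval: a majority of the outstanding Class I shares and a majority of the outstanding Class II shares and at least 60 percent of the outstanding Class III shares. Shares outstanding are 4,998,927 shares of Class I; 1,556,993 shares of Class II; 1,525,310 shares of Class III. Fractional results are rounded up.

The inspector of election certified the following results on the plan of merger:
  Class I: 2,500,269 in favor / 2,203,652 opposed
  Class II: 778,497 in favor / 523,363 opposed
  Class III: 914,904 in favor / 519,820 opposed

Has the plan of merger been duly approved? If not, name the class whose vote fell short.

Class I: a majority of 4998927 is 2499464; 2,499,464 required, 2,500,269 in favor — approved.
Class II: a majority of 1556993 is 778497; 778,497 required, 778,497 in favor — approved.
Class III: 3/5 of 1525310 = 915186; 915,186 required, 914,904 in favor — not approved.

Not approved — the Class III shares did not give the required vote.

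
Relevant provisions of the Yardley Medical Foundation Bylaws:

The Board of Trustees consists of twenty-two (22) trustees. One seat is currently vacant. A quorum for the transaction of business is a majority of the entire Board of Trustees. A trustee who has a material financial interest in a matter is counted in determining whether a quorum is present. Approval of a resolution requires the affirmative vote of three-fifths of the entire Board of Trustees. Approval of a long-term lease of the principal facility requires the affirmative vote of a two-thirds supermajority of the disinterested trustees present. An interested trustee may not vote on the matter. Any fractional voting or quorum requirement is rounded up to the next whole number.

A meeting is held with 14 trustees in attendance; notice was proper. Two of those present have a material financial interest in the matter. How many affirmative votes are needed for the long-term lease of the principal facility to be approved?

The long-term lease of the principal facility requires two-thirds of the disinterested trustees present (14 − 2 = 12).
2/3 of 12 = 8.

8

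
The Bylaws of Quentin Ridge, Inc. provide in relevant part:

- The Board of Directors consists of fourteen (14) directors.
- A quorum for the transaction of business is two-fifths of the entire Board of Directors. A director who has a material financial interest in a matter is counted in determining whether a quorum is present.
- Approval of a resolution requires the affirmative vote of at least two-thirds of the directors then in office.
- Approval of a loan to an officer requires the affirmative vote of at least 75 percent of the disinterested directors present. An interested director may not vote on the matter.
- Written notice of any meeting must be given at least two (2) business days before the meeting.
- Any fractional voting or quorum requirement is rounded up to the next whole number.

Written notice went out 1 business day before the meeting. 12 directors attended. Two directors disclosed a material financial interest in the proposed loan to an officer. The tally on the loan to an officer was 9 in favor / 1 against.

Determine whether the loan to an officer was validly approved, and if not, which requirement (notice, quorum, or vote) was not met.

Notice: 1 business day given; 2 required (1 < 2). Not satisfied.
Quorum: 12 present (interested directors count toward quorum); quorum is 6. Satisfied.
Vote: the loan to an officer requires three-fourths of the disinterested directors present (12 − 2 = 10). 3/4 of 10 = 7.50, rounded up to 8, so 8 affirmative votes are needed; 9 voted in favor. Satisfied.

Invalid — notice requirement not satisfied.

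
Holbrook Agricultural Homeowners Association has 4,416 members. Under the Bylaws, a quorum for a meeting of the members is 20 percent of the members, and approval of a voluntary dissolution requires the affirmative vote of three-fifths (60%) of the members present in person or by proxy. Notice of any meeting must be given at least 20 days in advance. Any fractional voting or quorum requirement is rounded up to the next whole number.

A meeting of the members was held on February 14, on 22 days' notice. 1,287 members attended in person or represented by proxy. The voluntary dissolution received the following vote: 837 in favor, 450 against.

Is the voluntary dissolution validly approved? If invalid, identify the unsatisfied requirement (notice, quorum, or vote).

Notice: 22 days given; 20 required. Satisfied.
Quorum: 20% of 4,416 = 883.20, rounded up to 884; 1,287 present. Satisfied.
Vote: requires three-fifths of those present (1,287); 3/5 of 1287 = 772.20, rounded up to 773, so 773 needed; 837 in favor. Satisfied.

Valid — all requirements satisfied.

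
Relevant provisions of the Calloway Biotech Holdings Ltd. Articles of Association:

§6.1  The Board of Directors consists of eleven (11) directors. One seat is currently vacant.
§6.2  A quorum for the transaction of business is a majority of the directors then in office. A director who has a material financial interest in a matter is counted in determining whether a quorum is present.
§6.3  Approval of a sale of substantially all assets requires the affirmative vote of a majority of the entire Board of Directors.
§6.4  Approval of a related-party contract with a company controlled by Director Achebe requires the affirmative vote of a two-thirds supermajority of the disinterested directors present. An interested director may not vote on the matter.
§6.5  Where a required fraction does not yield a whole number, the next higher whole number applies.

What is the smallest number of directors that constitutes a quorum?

6

A majority of 10 is 6.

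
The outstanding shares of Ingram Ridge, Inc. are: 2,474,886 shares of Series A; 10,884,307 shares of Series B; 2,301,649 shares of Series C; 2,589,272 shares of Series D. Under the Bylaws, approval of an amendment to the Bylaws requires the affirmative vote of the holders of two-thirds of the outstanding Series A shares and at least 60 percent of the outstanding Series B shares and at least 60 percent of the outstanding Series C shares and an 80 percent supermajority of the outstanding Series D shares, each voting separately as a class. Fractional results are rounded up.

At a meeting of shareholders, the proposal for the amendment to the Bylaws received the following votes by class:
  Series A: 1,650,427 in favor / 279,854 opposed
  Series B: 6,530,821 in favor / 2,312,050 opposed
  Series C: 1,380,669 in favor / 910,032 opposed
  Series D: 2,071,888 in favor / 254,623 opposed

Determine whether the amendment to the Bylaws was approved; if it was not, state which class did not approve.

Series A: 2/3 of 2474886 = 1649924; 1,649,924 required, 1,650,427 in favor — approved.
Series B: 3/5 of 10884307 = 6530584.20, rounded up to 6530585; 6,530,585 required, 6,530,821 in favor — approved.
Series C: 3/5 of 2301649 = 1380989.40, rounded up to 1380990; 1,380,990 required, 1,380,669 in favor — not approved.
Series D: 4/5 of 2589272 = 2071417.60, rounded up to 2071418; 2,071,418 required, 2,071,888 in favor — approved.

Not approved — the Series C shares did not give the required vote.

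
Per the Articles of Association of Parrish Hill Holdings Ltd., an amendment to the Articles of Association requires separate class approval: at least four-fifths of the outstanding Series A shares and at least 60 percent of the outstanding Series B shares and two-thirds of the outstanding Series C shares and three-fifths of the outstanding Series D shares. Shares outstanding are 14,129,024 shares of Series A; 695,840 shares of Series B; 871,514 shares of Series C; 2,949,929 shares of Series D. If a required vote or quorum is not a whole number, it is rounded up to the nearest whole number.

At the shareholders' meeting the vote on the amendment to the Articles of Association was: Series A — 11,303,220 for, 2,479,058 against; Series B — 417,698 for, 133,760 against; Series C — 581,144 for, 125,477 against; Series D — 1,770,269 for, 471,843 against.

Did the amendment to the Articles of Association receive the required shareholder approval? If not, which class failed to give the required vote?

Series A: 4/5 of 14129024 = 11303219.20, rounded up to 11303220; 11,303,220 required, 11,303,220 in favor — approved.
Series B: 3/5 of 695840 = 417504; 417,504 required, 417,698 in favor — approved.
Series C: 2/3 of 871514 = 581009.33, rounded up to 581010; 581,010 required, 581,144 in favor — approved.
Series D: 3/5 of 2949929 = 1769957.40, rounded up to 1769958; 1,769,958 required, 1,770,269 in favor — approved.

Approved — every class gave the required vote.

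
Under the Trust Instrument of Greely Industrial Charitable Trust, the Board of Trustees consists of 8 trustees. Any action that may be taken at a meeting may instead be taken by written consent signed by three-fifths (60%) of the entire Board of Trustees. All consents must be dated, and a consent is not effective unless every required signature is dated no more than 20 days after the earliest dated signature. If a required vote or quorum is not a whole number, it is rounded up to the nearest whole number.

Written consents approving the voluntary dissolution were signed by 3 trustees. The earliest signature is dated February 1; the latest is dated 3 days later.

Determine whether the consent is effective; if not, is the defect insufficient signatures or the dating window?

Signatures required: three-fifths (60%) of 8 — 3/5 of 8 = 4.80, rounded up to 5, so 5 needed; 3 signed. Insufficient.
Dating window: the latest signature is 3 days after the earliest; the limit is 20 days. Within the window.

Not effective — insufficient signatures.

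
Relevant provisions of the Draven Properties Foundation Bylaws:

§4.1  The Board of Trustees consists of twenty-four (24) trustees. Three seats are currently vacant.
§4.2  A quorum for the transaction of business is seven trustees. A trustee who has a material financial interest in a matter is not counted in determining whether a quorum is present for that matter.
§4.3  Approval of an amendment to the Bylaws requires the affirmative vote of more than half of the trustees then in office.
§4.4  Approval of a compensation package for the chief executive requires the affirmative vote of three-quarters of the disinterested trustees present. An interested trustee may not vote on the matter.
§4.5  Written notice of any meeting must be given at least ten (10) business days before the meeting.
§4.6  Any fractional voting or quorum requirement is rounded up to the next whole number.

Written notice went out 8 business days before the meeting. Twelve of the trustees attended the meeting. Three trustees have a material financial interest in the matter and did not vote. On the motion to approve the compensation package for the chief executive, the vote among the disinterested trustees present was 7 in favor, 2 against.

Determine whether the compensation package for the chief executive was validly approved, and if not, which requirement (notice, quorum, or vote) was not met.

Notice: 8 business days given; 10 required (8 < 10). Not satisfied.
Quorum: 12 present, but the 3 interested trustees do not count, leaving 9. Quorum is 7. Satisfied.
Vote: the compensation package for the chief executive requires three-fourths of the disinterested trustees present (12 − 3 = 9). 3/4 of 9 = 6.75, rounded up to 7, so 7 affirmative votes are needed; 7 voted in favor. Satisfied.

Invalid — notice requirement not satisfied.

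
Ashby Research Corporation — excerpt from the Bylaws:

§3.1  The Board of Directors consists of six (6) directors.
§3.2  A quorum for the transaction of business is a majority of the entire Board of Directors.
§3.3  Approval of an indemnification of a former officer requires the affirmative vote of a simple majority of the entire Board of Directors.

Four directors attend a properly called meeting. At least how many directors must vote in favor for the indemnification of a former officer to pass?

4

The indemnification of a former officer requires a majority of the entire Board of Directors (6).
A majority of 6 is 4.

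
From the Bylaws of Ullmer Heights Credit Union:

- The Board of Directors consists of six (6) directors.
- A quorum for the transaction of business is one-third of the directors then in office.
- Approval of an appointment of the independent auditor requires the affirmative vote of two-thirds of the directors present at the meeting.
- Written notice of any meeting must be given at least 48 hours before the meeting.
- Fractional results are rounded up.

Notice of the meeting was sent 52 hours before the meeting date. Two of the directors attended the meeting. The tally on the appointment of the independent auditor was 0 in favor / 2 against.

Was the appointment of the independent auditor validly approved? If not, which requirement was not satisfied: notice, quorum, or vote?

Invalid — vote requirement not satisfied.

Notice: 52 hours given; 48 required (52 ≥ 48). Satisfied.
Quorum: 2 present; quorum is 2. Satisfied.
Vote: the appointment of the independent auditor requires two-thirds of the directors present (2). 2/3 of 2 = 1.33, rounded up to 2, so 2 affirmative votes are needed; 0 voted in favor. Not satisfied.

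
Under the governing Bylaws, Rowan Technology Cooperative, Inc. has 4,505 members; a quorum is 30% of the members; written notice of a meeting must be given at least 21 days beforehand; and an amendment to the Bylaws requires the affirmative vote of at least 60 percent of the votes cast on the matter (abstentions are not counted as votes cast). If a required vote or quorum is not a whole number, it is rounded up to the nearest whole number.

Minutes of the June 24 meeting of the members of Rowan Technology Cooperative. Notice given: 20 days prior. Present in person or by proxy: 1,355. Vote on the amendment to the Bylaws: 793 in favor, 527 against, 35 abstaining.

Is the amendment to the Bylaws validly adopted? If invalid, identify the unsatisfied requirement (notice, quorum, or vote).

Notice: 20 days given; 21 required. Not satisfied.
Quorum: 30% of 4,505 = 1,351.50, rounded up to 1,352; 1,355 present. Satisfied.
Vote: requires three-fifths of the votes cast (1,355 − 35 abstaining = 1,320); 3/5 of 1320 = 792, so 792 needed; 793 in favor. Satisfied.

Invalid — notice requirement not satisfied.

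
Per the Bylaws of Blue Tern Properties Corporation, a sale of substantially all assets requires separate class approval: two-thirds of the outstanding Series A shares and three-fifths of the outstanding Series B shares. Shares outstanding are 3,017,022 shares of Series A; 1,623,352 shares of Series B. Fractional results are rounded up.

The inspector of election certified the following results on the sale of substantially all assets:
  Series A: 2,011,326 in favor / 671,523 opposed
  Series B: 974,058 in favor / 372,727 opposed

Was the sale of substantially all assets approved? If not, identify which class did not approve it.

Series A: 2/3 of 3017022 = 2011348; 2,011,348 required, 2,011,326 in favor — not approved.
Series B: 3/5 of 1623352 = 974011.20, rounded up to 974012; 974,012 required, 974,058 in favor — approved.

Not approved — the Series A shares did not give the required vote.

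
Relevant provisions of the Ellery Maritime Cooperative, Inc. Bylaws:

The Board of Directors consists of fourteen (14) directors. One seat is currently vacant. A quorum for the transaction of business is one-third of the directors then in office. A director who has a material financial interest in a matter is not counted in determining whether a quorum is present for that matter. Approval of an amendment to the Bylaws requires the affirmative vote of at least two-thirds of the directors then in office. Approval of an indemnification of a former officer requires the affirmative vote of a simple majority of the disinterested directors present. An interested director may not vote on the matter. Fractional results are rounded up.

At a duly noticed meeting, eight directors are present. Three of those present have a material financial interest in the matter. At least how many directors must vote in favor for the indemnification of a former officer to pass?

3

The indemnification of a former officer requires a majority of the disinterested directors present (8 − 3 = 5).
A majority of 5 is 3.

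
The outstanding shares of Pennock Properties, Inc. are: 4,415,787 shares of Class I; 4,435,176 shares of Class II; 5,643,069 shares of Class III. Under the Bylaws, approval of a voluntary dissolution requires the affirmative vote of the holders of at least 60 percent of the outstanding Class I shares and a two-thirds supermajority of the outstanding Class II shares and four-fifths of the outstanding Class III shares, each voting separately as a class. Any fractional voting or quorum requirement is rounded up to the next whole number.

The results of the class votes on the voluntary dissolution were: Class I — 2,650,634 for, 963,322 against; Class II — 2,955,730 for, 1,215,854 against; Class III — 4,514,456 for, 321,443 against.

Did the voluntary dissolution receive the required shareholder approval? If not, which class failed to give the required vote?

Class I: 3/5 of 4415787 = 2649472.20, rounded up to 2649473; 2,649,473 required, 2,650,634 in favor — approved.
Class II: 2/3 of 4435176 = 2956784; 2,956,784 required, 2,955,730 in favor — not approved.
Class III: 4/5 of 5643069 = 4514455.20, rounded up to 4514456; 4,514,456 required, 4,514,456 in favor — approved.

Not approved — the Class II shares did not give the required vote.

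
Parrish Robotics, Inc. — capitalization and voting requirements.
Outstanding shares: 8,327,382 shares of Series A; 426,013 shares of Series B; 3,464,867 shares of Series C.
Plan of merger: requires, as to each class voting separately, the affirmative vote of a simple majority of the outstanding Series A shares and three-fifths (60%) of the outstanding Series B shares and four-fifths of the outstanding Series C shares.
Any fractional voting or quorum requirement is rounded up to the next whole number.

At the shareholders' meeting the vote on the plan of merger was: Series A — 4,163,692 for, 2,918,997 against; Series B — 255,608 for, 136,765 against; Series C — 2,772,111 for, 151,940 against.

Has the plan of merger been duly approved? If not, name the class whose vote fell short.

Series A: a majority of 8327382 is 4163692; 4,163,692 required, 4,163,692 in favor — approved.
Series B: 3/5 of 426013 = 255607.80, rounded up to 255608; 255,608 required, 255,608 in favor — approved.
Series C: 4/5 of 3464867 = 2771893.60, rounded up to 2771894; 2,771,894 required, 2,772,111 in favor — approved.

Approved — every class gave the required vote.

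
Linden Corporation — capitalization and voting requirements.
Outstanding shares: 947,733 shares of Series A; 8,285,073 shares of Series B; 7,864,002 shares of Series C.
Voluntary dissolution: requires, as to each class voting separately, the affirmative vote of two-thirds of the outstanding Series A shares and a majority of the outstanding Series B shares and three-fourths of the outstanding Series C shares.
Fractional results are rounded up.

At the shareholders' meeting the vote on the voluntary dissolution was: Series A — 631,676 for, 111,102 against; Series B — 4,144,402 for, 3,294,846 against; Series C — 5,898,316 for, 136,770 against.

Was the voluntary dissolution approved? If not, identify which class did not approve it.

Series A: 2/3 of 947733 = 631822; 631,822 required, 631,676 in favor — not approved.
Series B: a majority of 8285073 is 4142537; 4,142,537 required, 4,144,402 in favor — approved.
Series C: 3/4 of 7864002 = 5898001.50, rounded up to 5898002; 5,898,002 required, 5,898,316 in favor — approved.

Not approved — the Series A shares did not give the required vote.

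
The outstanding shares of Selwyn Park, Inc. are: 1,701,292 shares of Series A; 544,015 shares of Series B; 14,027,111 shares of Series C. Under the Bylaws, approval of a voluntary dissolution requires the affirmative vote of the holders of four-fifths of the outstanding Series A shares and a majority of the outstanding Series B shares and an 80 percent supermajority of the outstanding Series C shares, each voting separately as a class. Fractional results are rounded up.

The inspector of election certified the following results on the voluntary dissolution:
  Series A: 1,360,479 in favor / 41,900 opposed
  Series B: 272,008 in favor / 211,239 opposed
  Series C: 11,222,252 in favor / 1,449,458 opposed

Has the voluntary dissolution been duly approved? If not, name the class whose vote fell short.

Series A: 4/5 of 1701292 = 1361033.60, rounded up to 1361034; 1,361,034 required, 1,360,479 in favor — not approved.
Series B: a majority of 544015 is 272008; 272,008 required, 272,008 in favor — approved.
Series C: 4/5 of 14027111 = 11221688.80, rounded up to 11221689; 11,221,689 required, 11,222,252 in favor — approved.

Not approved — the Series A shares did not give the required vote.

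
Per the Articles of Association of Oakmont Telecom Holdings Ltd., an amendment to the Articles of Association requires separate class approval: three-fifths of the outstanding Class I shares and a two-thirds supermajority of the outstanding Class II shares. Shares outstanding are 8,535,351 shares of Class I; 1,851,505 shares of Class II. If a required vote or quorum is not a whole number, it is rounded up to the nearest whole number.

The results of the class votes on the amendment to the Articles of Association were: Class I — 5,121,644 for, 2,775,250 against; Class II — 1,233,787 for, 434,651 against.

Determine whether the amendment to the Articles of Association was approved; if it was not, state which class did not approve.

Not approved — the Class II shares did not give the required vote.

Class I: 3/5 of 8535351 = 5121210.60, rounded up to 5121211; 5,121,211 required, 5,121,644 in favor — approved.
Class II: 2/3 of 1851505 = 1234336.67, rounded up to 1234337; 1,234,337 required, 1,233,787 in favor — not approved.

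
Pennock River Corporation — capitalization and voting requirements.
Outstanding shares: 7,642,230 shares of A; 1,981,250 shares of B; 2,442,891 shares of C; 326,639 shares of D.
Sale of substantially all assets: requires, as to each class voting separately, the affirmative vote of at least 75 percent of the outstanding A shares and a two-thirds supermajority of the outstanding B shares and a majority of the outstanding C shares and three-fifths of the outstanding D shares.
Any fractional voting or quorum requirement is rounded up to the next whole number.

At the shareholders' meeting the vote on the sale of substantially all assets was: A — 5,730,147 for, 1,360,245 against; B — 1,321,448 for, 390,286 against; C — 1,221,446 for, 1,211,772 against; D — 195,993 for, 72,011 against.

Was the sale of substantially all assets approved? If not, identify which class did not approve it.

Not approved — the A shares did not give the required vote.

A: 3/4 of 7642230 = 5731672.50, rounded up to 5731673; 5,731,673 required, 5,730,147 in favor — not approved.
B: 2/3 of 1981250 = 1320833.33, rounded up to 1320834; 1,320,834 required, 1,321,448 in favor — approved.
C: a majority of 2442891 is 1221446; 1,221,446 required, 1,221,446 in favor — approved.
D: 3/5 of 326639 = 195983.40, rounded up to 195984; 195,984 required, 195,993 in favor — approved.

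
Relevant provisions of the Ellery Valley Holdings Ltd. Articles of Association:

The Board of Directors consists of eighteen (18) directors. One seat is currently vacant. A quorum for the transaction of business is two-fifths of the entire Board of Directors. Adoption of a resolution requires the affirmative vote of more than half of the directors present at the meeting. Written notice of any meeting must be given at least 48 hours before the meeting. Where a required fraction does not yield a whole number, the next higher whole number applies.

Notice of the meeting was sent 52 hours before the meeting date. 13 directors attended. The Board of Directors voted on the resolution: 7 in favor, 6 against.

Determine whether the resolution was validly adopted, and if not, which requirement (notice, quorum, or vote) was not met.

Notice: 52 hours given; 48 required (52 ≥ 48). Satisfied.
Quorum: 13 present; quorum is 8. Satisfied.
Vote: the resolution requires a majority of the directors present (13). A majority of 13 is 7, so 7 affirmative votes are needed; 7 voted in favor. Satisfied.

Valid — all requirements satisfied.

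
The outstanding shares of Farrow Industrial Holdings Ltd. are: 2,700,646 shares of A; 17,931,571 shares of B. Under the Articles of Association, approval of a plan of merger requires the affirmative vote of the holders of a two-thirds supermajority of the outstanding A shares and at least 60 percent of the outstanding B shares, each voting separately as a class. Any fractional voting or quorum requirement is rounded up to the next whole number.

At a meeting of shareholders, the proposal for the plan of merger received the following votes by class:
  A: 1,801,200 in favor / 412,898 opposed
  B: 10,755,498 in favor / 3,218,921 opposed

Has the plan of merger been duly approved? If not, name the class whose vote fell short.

A: 2/3 of 2700646 = 1800430.67, rounded up to 1800431; 1,800,431 required, 1,801,200 in favor — approved.
B: 3/5 of 17931571 = 10758942.60, rounded up to 10758943; 10,758,943 required, 10,755,498 in favor — not approved.

Not approved — the B shares did not give the required vote.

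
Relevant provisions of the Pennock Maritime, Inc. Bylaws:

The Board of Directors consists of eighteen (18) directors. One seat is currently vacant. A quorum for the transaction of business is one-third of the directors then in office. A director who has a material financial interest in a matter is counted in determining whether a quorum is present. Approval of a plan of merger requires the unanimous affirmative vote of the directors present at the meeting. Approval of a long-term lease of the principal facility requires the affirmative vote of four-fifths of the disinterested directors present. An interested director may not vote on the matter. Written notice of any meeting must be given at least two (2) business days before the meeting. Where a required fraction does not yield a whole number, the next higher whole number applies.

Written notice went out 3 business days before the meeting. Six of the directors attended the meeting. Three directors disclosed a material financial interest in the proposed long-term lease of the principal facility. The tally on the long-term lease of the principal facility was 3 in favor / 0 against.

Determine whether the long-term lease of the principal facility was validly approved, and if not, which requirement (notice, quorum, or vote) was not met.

Notice: 3 business days given; 2 required (3 ≥ 2). Satisfied.
Quorum: 6 present (interested directors count toward quorum); quorum is 6. Satisfied.
Vote: the long-term lease of the principal facility requires four-fifths of the disinterested directors present (6 − 3 = 3). 4/5 of 3 = 2.40, rounded up to 3, so 3 affirmative votes are needed; 3 voted in favor. Satisfied.

Valid — all requirements satisfied.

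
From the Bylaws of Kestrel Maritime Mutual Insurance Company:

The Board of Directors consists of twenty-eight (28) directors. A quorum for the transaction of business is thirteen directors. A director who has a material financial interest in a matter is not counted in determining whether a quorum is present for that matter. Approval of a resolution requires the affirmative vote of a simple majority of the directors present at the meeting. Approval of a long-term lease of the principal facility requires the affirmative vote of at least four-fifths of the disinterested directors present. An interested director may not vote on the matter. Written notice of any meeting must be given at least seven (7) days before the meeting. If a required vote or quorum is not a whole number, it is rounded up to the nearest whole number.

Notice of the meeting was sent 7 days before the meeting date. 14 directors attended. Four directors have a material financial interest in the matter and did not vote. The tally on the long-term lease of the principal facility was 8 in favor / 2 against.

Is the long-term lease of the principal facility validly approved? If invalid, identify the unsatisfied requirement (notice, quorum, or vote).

Invalid — quorum requirement not satisfied.

Notice: 7 days given; 7 required (7 ≥ 7). Satisfied.
Quorum: 14 present, but the 4 interested directors do not count, leaving 10. Quorum is 13. Not satisfied.
Vote: the long-term lease of the principal facility requires four-fifths of the disinterested directors present (14 − 4 = 10). 4/5 of 10 = 8, so 8 affirmative votes are needed; 8 voted in favor. Satisfied. (Moot — without a quorum no business can be validly transacted.)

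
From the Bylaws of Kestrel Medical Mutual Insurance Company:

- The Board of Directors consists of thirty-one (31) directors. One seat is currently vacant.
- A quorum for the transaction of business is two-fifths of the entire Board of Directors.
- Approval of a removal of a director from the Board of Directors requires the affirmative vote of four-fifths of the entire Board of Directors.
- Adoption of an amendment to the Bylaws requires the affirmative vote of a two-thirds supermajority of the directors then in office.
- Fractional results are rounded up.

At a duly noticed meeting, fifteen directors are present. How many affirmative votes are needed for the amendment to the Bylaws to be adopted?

20

The amendment to the Bylaws requires two-thirds of the directors then in office (30).
2/3 of 30 = 20.
(Only 15 can vote, so the amendment to the Bylaws cannot pass at this meeting, but the required vote is still 20.)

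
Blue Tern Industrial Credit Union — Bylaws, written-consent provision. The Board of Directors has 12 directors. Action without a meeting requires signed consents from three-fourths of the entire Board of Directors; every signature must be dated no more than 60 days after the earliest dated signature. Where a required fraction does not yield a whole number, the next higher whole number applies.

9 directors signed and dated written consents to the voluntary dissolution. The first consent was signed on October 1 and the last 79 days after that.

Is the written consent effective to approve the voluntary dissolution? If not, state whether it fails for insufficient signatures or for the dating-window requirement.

Not effective — dating-window requirement not satisfied.

Signatures required: three-fourths of 12 — 3/4 of 12 = 9, so 9 needed; 9 signed. Sufficient.
Dating window: the latest signature is 79 days after the earliest; the limit is 60 days. Outside the window.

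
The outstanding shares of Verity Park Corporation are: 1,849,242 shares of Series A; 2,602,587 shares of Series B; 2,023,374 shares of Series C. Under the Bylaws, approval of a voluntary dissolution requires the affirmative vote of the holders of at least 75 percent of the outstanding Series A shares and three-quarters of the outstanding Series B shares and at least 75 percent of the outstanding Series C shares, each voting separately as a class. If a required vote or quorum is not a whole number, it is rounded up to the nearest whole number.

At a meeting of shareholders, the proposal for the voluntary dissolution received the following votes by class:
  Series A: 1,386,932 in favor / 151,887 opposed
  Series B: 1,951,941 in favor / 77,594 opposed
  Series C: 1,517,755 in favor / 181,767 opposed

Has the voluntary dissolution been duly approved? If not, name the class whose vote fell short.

Approved — every class gave the required vote.

Series A: 3/4 of 1849242 = 1386931.50, rounded up to 1386932; 1,386,932 required, 1,386,932 in favor — approved.
Series B: 3/4 of 2602587 = 1951940.25, rounded up to 1951941; 1,951,941 required, 1,951,941 in favor — approved.
Series C: 3/4 of 2023374 = 1517530.50, rounded up to 1517531; 1,517,531 required, 1,517,755 in favor — approved.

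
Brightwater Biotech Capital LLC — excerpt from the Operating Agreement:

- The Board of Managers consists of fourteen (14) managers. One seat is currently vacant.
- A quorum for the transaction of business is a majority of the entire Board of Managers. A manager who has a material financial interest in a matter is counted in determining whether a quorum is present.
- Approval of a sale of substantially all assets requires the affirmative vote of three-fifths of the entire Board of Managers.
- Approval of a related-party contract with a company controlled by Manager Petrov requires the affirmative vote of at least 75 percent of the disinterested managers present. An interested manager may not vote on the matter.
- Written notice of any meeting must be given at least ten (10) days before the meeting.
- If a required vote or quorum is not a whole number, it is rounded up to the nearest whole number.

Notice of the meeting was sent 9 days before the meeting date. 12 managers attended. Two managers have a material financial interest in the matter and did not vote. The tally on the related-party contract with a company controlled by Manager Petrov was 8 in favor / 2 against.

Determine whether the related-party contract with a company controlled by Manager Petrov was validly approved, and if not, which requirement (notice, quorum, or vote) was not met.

Invalid — notice requirement not satisfied.

Notice: 9 days given; 10 required (9 < 10). Not satisfied.
Quorum: 12 present (interested managers count toward quorum); quorum is 8. Satisfied.
Vote: the related-party contract with a company controlled by Manager Petrov requires three-fourths of the disinterested managers present (12 − 2 = 10). 3/4 of 10 = 7.50, rounded up to 8, so 8 affirmative votes are needed; 8 voted in favor. Satisfied.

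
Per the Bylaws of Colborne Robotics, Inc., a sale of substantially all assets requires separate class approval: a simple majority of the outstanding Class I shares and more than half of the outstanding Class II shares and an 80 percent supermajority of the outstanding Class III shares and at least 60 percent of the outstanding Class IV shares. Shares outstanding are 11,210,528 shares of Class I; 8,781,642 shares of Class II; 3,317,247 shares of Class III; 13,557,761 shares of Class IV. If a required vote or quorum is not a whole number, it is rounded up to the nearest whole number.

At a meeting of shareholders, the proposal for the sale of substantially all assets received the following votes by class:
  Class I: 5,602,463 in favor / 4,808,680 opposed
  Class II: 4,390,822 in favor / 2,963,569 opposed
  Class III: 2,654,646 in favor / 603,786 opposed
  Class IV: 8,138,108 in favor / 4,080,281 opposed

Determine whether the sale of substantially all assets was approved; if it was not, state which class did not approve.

Class I: a majority of 11210528 is 5605265; 5,605,265 required, 5,602,463 in favor — not approved.
Class II: a majority of 8781642 is 4390822; 4,390,822 required, 4,390,822 in favor — approved.
Class III: 4/5 of 3317247 = 2653797.60, rounded up to 2653798; 2,653,798 required, 2,654,646 in favor — approved.
Class IV: 3/5 of 13557761 = 8134656.60, rounded up to 8134657; 8,134,657 required, 8,138,108 in favor — approved.

Not approved — the Class I shares did not give the required vote.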